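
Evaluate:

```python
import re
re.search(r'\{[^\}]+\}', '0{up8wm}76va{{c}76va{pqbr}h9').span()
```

The match spans [1:8] → '{up8wm}'.

(1, 8)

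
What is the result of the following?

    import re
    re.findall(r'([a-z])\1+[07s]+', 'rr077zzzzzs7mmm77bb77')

['r', 'z', 'm', 'b']

`\1` has to match the exact text group 1 already captured.
With a single group, `findall` returns only what that group captured — 4 items.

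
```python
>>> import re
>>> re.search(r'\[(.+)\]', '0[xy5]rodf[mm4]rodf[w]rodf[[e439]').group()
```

'[xy5]rodf[mm4]rodf[w]rodf[[e439]'

The match spans [1:33] → '[xy5]rodf[mm4]rodf[w]rodf[[e439]'.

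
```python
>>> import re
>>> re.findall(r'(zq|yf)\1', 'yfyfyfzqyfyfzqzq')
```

['yf', 'yf', 'zq']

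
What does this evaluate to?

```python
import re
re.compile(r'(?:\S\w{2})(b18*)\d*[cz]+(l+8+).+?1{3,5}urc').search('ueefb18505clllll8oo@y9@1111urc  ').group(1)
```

This matches a non-whitespace character, then exactly 2 of a word character (non-capturing group); then the literal 'b1', then zero or more of a literal '8' (captured); then zero or more of a digit, then one or more of one of [cz]; then one or more of the literal 'l', then one or more of a literal '8' (captured); then one or more of any character (lazy), then 3 to 5 of the literal '1', then the literal 'urc'.
`search` walks the string left to right and returns the first match it finds.
The match spans [1:30] → 'eefb18505clllll8oo@y9@1111urc'.
Captured: group 1 = 'b18', group 2 = 'lllll8'.

'b18'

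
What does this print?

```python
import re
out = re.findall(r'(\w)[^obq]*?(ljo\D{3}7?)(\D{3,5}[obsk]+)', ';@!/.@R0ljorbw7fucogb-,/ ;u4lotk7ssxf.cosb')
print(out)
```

[('R', 'ljorbw7', 'fucogb')]

The pattern matches a word character (captured); then zero or more of any character except [obq] (lazy); then the literal 'ljo', then exactly 3 of a non-digit, then optionally the literal '7' (captured); then 3 to 5 of a non-digit, then one or more of one of [obsk] (captured).
Scanning left to right: at [6:21] match 'R0ljorbw7fucogb', groups = ('R', 'ljorbw7', 'fucogb').
`findall` packs the 3 group values into a tuple for every match.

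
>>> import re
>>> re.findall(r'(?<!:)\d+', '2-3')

['2', '3']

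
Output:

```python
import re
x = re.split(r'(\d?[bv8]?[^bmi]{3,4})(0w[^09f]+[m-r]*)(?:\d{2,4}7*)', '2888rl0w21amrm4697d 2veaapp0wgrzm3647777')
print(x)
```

['', '2888rl', '0w21amrm46', 'd 2ve', 'aapp', '0wgrzm36477', '']

This matches optionally a digit, then optionally one of [bv8], then 3 to 4 of any character except [bmi] (captured); then the literal '0w', then one or more of any character except [09f], then zero or more of a character in [m-r] (captured); then 2 to 4 of a digit, then zero or more of the literal '7' (non-capturing group).
Matches to split on: at [0:18] → '2888rl0w21amrm4697'; at [23:40] → 'aapp0wgrzm3647777'.
Because the pattern has a capturing group, `split` also inserts each captured text between the pieces.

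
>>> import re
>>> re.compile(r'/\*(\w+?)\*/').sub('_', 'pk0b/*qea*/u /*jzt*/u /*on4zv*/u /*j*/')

Matches: at [4:11] → '/*qea*/'; at [13:20] → '/*jzt*/'; at [22:31] → '/*on4zv*/'; at [33:38] → '/*j*/'.
`sub` substitutes '_' at each match site.

'pk0b_u _u _u _'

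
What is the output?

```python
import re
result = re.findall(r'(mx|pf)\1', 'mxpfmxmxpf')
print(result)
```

`\1` is not a pattern — it's the concrete string captured by group 1, re-applied verbatim.
One capturing group, so `findall` returns just the captured substring from the one match — 1 in all.

['mx']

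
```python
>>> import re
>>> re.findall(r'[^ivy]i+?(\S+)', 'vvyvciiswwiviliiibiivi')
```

The pattern matches any character except [ivy], then one or more of a literal 'i' (lazy); then one or more of a non-whitespace character (captured).
A `+?`/`*?`/`{m,n}?` starts at its minimum and grows only as far as needed for what follows to match.
Scanning left to right: at [4:22] match 'ciiswwiviliiibiivi', group 1 = 'iswwiviliiibiivi'.
With a single group, `findall` returns only what that group captured — 1 item.

['iswwiviliiibiivi']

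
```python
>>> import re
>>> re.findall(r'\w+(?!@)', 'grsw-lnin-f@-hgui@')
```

Because the assertion is negative and zero-width, positions next to the forbidden text are skipped.
Since nothing is captured, `findall` lists the 3 matched substrings directly.

['grsw', 'lnin', 'hgu']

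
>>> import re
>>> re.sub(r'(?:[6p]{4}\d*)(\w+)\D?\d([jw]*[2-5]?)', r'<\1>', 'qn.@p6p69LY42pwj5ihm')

'qn.@<LY42pwj>ihm'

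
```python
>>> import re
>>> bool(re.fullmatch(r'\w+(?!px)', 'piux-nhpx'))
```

False

A negative assertion filters positions out without eating any characters.
For `fullmatch`, every character of the input must be accounted for by the pattern.
Here the pattern can't cover the whole string, so the call returns None, and `bool(None)` is False.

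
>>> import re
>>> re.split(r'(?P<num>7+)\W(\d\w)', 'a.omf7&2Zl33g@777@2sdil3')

Pattern: one or more of a literal '7' (captured as 'num'); then a non-word character; then a digit, then a word character (captured).
Matches to split on: at [5:9] → '7&2Z'; at [14:20] → '777@2s'.
Because the pattern has a capturing group, `split` also inserts each captured text between the pieces.

['a.omf', '7', '2Z', 'l33g@', '777', '2s', 'dil3']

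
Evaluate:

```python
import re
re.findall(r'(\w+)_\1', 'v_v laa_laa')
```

['v', 'laa']

After group 1 captures some text, `\1` only succeeds where that same text appears again.
Matches: at [0:3] match 'v_v', group 1 = 'v'; at [4:11] match 'laa_laa', group 1 = 'laa'.
With a single group, `findall` returns only what that group captured — 2 items.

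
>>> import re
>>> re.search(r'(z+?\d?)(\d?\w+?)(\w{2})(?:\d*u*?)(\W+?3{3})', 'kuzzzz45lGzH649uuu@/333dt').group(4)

'@/333'

The match spans [2:23] → 'zzzz45lGzH649uuu@/333'.
Captured: group 1 = 'z', group 2 = 'zzz45lG', group 3 = 'zH', group 4 = '@/333'.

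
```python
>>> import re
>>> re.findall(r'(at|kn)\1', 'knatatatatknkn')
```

['at', 'at', 'kn']

The backreference `\1` re-matches whatever the first group consumed, character for character.
Because there's exactly one group, `findall` drops the full match and keeps group 1 from each hit.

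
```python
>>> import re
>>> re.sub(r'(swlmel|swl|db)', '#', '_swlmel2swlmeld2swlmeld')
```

Branches in `(...|...)` are attempted left-to-right; the first branch that allows the whole pattern to succeed is taken.
Matches: at [1:7] → 'swlmel'; at [8:14] → 'swlmel'; at [16:22] → 'swlmel'.
Every occurrence is swapped for '#'.

'_#2#d2#d'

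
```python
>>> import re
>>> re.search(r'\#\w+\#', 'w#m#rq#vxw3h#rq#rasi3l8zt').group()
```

'#m#'

`re.search` tries every starting position until one works.
The match spans [1:4] → '#m#'.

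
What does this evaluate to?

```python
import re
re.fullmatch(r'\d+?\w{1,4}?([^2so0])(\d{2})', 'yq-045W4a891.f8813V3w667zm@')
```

None

The pattern matches one or more of a digit (lazy), then 1 to 4 of a word character (lazy); then any character except [2so0] (captured); then exactly 2 of a digit (captured).
`re.fullmatch` requires the pattern to consume the entire string.
Here there's no way to consume every character, so the call returns None.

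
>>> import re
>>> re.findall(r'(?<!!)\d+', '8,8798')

A negative assertion filters positions out without eating any characters.
Walking the string: at [0:1] → '8'; at [2:6] → '8798'.
No capturing groups, so `findall` returns the 2 full match strings.

['8', '8798']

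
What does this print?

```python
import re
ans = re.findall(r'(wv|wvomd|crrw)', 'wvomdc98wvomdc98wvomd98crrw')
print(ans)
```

Alternation isn't longest-match — the leftmost alternative that fits at this position is chosen.
Matches: at [0:2] match 'wv', group 1 = 'wv'; at [8:10] match 'wv', group 1 = 'wv'; at [16:18] match 'wv', group 1 = 'wv'; at [23:27] match 'crrw', group 1 = 'crrw'.
One capturing group, so `findall` returns just the captured substring from each match — 4 in all.

['wv', 'wv', 'wv', 'crrw']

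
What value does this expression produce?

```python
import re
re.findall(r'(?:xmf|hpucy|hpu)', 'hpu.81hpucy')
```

['hpu', 'hpucy']

Alternation tries branches left to right and keeps the first one that lets the overall match succeed at that position.
No capturing groups, so `findall` returns the 2 full match strings.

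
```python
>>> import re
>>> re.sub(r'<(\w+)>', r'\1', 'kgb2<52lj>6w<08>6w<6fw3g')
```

`\1` in the replacement pulls in group 1's text for each match.

'kgb252lj6w086w<6fw3g'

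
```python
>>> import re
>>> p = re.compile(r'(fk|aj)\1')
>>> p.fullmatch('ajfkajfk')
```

None

For `fullmatch`, every character of the input must be accounted for by the pattern.
Here the string isn't matched end-to-end, so the call returns None.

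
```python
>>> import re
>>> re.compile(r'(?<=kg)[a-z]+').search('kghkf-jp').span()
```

Because the assertion is zero-width, the text it checks is not consumed and won't appear in the result.
Unlike `match`, `search` isn't anchored — it looks for the pattern anywhere in the string.
The match spans [2:5] → 'hkf'.

(2, 5)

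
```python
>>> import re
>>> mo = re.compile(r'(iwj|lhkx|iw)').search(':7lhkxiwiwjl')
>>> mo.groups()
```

('lhkx',)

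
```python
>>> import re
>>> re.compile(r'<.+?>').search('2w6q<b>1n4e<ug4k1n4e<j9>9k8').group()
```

'<b>'

Unlike `match`, `search` isn't anchored — it looks for the pattern anywhere in the string.
The match spans [4:7] → '<b>'.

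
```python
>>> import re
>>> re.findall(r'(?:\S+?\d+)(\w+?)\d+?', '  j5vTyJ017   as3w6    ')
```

['vTyJ', 'w']

Pattern: one or more of a non-whitespace character (lazy), then one or more of a digit (non-capturing group); then one or more of a word character (lazy) (captured); then one or more of a digit (lazy).
The `?` after the quantifier makes it lazy — it takes as little as possible before letting the rest of the pattern try.
Walking the string: at [2:9] match 'j5vTyJ0', group 1 = 'vTyJ'; at [14:19] match 'as3w6', group 1 = 'w'.
`findall` collects group 1 from each match (2 total).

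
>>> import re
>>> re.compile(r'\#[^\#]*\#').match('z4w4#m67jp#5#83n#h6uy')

None

`match` is anchored at position 0; if the pattern doesn't fit there, it returns None.
Here the pattern fails at index 0, so the call returns None.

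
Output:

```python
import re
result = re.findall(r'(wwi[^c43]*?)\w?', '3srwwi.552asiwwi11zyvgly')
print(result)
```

A `+?`/`*?`/`{m,n}?` starts at its minimum and grows only as far as needed for what follows to match.
Because there's exactly one group, `findall` drops the full match and keeps group 1 from each hit.

['wwi', 'wwi']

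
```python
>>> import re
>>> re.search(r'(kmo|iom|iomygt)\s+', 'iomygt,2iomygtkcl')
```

Unlike `match`, `search` isn't anchored — it looks for the pattern anywhere in the string.
Here no position works, so the call returns None.

None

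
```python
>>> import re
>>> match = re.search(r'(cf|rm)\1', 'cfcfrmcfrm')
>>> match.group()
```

'cfcf'

The backreference `\1` re-matches whatever the first group consumed, character for character.
The match spans [0:4] → 'cfcf'.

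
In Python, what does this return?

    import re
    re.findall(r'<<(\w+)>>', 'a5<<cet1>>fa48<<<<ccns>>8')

['cet1', 'ccns']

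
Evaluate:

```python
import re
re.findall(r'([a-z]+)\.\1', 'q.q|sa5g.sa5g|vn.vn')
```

['q', 'vn']

The backreference `\1` re-matches whatever the first group consumed, character for character.
Scanning left to right: at [0:3] match 'q.q', group 1 = 'q'; at [14:19] match 'vn.vn', group 1 = 'vn'.
Because there's exactly one group, `findall` drops the full match and keeps group 1 from each hit.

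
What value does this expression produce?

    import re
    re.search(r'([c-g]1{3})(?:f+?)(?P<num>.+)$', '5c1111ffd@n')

None

Pattern: a character in [c-g], then exactly 3 of a literal '1' (captured); then one or more of a literal 'f' (lazy) (non-capturing group); then one or more of any character (captured as 'num'); then anchored at the end.
Here the pattern never matches, so the call returns None.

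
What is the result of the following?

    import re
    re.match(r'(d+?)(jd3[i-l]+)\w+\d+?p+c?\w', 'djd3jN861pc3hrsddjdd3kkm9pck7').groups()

This matches one or more of a literal 'd' (lazy) (captured); then the literal 'jd3', then one or more of a character in [i-l] (captured); then one or more of a word character; then one or more of a digit (lazy), then one or more of a literal 'p', then optionally the literal 'c'; then a word character.
`re.match` won't scan ahead — the pattern has to work from the very first character.
The match spans [0:28] → 'djd3jN861pc3hrsddjdd3kkm9pck'.
Captured: group 1 = 'd', group 2 = 'jd3j'.

('d', 'jd3j')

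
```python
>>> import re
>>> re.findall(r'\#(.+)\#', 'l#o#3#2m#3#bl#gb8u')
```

Matches: at [1:14] match '#o#3#2m#3#bl#', group 1 = 'o#3#2m#3#bl'.
`findall` collects group 1 from the one match (1 total).

['o#3#2m#3#bl']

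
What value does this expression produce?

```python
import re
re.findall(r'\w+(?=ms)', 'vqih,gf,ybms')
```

['yb']

The lookaround is zero-width — it requires the adjacent text to match without consuming it, so the asserted text isn't part of the match.
Matches: at [8:10] → 'yb'.
Since nothing is captured, `findall` lists the 1 matched substring directly.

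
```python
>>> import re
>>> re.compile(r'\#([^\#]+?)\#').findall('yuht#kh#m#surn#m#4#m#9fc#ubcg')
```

['kh', 'surn', '4', '9fc']

One capturing group, so `findall` returns just the captured substring from each match — 4 in all.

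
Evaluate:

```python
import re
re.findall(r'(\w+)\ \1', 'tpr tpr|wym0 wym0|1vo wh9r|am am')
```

A backreference is literal: `\1` must see the identical characters the first group matched.
`findall` collects group 1 from each match (3 total).

['tpr', 'wym0', 'am']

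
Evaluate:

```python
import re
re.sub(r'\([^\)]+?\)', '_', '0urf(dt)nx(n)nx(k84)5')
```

'0urf_nx_nx_5'

`sub` substitutes '_' at each match site.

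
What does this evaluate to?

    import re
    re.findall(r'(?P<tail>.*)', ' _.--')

Pattern: zero or more of any character (captured as 'tail').
Matches: at [0:5] match ' _.--', group 1 = ' _.--'; at [5:5] match '', group 1 = ''.
One capturing group, so `findall` returns just the captured substring from each match — 2 in all.

[' _.--', '']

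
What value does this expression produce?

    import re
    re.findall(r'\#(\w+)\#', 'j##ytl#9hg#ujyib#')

['ytl', 'ujyib']

`findall` collects group 1 from each match (2 total).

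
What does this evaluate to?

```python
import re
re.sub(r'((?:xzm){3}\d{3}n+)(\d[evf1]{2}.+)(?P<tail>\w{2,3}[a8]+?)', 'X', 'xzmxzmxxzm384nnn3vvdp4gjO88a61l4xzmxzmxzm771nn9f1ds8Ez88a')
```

This matches the literal 'xzm' repeated 3 times, then exactly 3 of a digit, then one or more of the literal 'n' (captured); then a digit, then exactly 2 of one of [evf1], then one or more of any character (captured); then 2 to 3 of a word character, then one or more of one of [a8] (lazy) (captured as 'tail').
Matches: at [32:57] → 'xzmxzmxzm771nn9f1ds8Ez88a'.
`sub` substitutes 'X' at each match site.

'xzmxzmxxzm384nnn3vvdp4gjO88a61l4X'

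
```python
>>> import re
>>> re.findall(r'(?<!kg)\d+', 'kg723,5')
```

['23', '5']

Because the assertion is negative and zero-width, positions next to the forbidden text are skipped.
Matches: at [3:5] → '23'; at [6:7] → '5'.
With no groups in the pattern, `findall` gives back each whole match — 2 here.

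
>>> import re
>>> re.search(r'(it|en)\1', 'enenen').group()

'enen'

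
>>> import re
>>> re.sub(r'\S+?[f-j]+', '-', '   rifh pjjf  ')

Pattern: one or more of a non-whitespace character (lazy); then one or more of a character in [f-j].
Matches: at [3:7] → 'rifh'; at [8:12] → 'pjjf'.
Each match is replaced by '-'.

'   - -  '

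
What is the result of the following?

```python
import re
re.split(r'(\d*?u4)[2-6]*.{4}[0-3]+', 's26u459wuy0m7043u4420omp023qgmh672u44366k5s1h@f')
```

['s', '26u4', 'm', '7043u4', 'qgmh', '672u4', 'h@f']

Pattern: zero or more of a digit (lazy), then the literal 'u4' (captured); then zero or more of a character in [2-6], then exactly 4 of any character; then one or more of a character in [0-3].
The group in the pattern means `split` returns the separators' captures alongside the pieces.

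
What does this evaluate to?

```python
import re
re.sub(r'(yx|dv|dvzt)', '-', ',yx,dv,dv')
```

Matches: at [1:3] → 'yx'; at [4:6] → 'dv'; at [7:9] → 'dv'.
Every occurrence is swapped for '-'.

',-,-,-'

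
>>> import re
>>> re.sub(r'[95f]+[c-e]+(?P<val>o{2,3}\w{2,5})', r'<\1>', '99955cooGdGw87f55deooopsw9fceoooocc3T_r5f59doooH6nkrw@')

'<ooGdGw8>7<ooopsw9f>ceoooocc3T_r<oooH6nkr>w@'

This matches one or more of one of [95f]; then one or more of a character in [c-e]; then 2 to 3 of a literal 'o', then 2 to 5 of a word character (captured as 'val').
Matches: at [0:13] → '99955cooGdGw8'; at [14:27] → 'f55deooopsw9f'; at [39:52] → '5f59doooH6nkr'.
The replacement refers to a captured group, so each match is rewritten using its own captured text.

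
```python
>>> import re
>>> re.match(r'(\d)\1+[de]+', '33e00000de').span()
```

(0, 3)

`\1` has to match the exact text group 1 already captured.
`re.match` only tries the pattern at the start of the string.
The match spans [0:3] → '33e'.
Captured: group 1 = '3'.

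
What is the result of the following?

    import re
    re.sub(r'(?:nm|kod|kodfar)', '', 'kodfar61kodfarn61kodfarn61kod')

'far61farn61farn61'

The regex engine tests alternatives in the order written; an earlier branch that matches wins even if a later one would match more.
Each match is replaced by ''.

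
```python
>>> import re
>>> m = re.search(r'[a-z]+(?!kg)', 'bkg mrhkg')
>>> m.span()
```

(0, 3)

A negative assertion filters positions out without eating any characters.
`search` walks the string left to right and returns the first match it finds.
The match spans [0:3] → 'bkg'.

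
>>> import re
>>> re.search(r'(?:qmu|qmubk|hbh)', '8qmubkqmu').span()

(1, 4)

Branches in `(...|...)` are attempted left-to-right; the first branch that allows the whole pattern to succeed is taken.
`search` walks the string left to right and returns the first match it finds.
The match spans [1:4] → 'qmu'.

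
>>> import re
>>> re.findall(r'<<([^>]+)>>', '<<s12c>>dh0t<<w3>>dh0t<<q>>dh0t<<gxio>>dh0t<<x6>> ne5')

Matches: at [0:8] match '<<s12c>>', group 1 = 's12c'; at [12:18] match '<<w3>>', group 1 = 'w3'; at [22:27] match '<<q>>', group 1 = 'q'; at [31:39] match '<<gxio>>', group 1 = 'gxio'; at [43:49] match '<<x6>>', group 1 = 'x6'.
One capturing group, so `findall` returns just the captured substring from each match — 5 in all.

['s12c', 'w3', 'q', 'gxio', 'x6']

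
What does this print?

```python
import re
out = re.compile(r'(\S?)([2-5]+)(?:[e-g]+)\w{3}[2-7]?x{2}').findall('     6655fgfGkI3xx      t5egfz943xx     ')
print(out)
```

Pattern: optionally a non-whitespace character (captured); then one or more of a character in [2-5] (captured); then one or more of a character in [e-g] (non-capturing group); then exactly 3 of a word character, then optionally a character in [2-7], then exactly 2 of the literal 'x'.
`findall` packs the 2 group values into a tuple for every match.

[('6', '55'), ('t', '5')]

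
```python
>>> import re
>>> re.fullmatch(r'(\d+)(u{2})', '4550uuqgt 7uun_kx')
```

None

This matches one or more of a digit (captured); then exactly 2 of a literal 'u' (captured).
`re.fullmatch` requires the pattern to consume the entire string.
Here the string isn't matched end-to-end, so the call returns None.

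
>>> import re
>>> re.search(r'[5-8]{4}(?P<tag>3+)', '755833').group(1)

The pattern matches exactly 4 of a character in [5-8]; then one or more of a literal '3' (captured as 'tag').
`re.search` scans for the first position where the pattern succeeds.
The match spans [0:6] → '755833'.
Captured: group 1 = '33'.

'33'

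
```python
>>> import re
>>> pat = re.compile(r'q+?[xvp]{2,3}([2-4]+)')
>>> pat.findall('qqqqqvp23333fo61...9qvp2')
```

['23333', '2']

Pattern: one or more of the literal 'q' (lazy), then 2 to 3 of one of [xvp]; then one or more of a character in [2-4] (captured).
Walking the string: at [0:12] match 'qqqqqvp23333', group 1 = '23333'; at [20:24] match 'qvp2', group 1 = '2'.
One capturing group, so `findall` returns just the captured substring from each match — 2 in all.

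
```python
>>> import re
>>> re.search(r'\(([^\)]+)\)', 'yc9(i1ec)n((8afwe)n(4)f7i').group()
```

'(i1ec)'

`re.search` tries every starting position until one works.
The match spans [3:9] → '(i1ec)'.
Captured: group 1 = 'i1ec'.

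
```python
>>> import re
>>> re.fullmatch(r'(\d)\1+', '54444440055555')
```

For `fullmatch`, every character of the input must be accounted for by the pattern.
Here the string isn't matched end-to-end, so the call returns None.

None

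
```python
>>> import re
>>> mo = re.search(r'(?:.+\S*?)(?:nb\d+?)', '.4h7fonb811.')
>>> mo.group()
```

Pattern: one or more of any character, then zero or more of a non-whitespace character (lazy) (non-capturing group); then the literal 'nb', then one or more of a digit (lazy) (non-capturing group).
The match spans [0:9] → '.4h7fonb8'.

'.4h7fonb8'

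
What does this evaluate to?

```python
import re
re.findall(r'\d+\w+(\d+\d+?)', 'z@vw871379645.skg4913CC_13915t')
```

['45', '15']

Pattern: one or more of a digit; then one or more of a word character; then one or more of a digit, then one or more of a digit (lazy) (captured).
With a single group, `findall` returns only what that group captured — 2 items.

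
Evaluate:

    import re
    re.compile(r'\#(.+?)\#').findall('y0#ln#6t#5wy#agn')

['ln', '5wy']

With the lazy modifier that quantifier settles for the fewest repetitions that let the rest of the pattern succeed (the atoms after it are unaffected and can still be greedy).
One capturing group, so `findall` returns just the captured substring from each match — 2 in all.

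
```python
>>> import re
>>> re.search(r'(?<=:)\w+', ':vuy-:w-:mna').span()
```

The positive lookaround only admits positions where the adjacent text matches; those characters stay outside the span.
The match spans [1:4] → 'vuy'.

(1, 4)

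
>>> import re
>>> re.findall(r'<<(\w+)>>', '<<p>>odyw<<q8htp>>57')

Scanning left to right: at [0:5] match '<<p>>', group 1 = 'p'; at [9:18] match '<<q8htp>>', group 1 = 'q8htp'.
One capturing group, so `findall` returns just the captured substring from each match — 2 in all.

['p', 'q8htp']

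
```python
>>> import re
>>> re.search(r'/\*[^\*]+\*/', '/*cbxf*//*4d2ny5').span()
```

The match spans [0:8] → '/*cbxf*/'.

(0, 8)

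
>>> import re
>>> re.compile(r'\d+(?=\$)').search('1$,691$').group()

'1'

The positive lookaround only admits positions where the adjacent text matches; those characters stay outside the span.
`re.search` tries every starting position until one works.
The match spans [0:1] → '1'.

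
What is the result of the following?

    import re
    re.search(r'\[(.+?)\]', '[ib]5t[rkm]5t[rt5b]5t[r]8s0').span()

`search` walks the string left to right and returns the first match it finds.
The match spans [0:4] → '[ib]'.
Captured: group 1 = 'ib'.

(0, 4)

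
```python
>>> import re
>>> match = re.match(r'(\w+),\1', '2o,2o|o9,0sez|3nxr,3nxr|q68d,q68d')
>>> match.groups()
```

('2o',)

After group 1 captures some text, `\1` only succeeds where that same text appears again.
With `match`, the pattern is implicitly anchored at the beginning.
The match spans [0:5] → '2o,2o'.
Captured: group 1 = '2o'.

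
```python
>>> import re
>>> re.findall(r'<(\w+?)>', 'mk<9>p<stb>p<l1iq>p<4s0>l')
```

Scanning left to right: at [2:5] match '<9>', group 1 = '9'; at [6:11] match '<stb>', group 1 = 'stb'; at [12:18] match '<l1iq>', group 1 = 'l1iq'; at [19:24] match '<4s0>', group 1 = '4s0'.
One capturing group, so `findall` returns just the captured substring from each match — 4 in all.

['9', 'stb', 'l1iq', '4s0']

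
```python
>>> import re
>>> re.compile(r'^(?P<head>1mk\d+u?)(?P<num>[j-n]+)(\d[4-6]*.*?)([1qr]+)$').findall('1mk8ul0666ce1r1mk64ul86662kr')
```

[('1mk8u', 'l', '0666ce1r1mk64ul86662k', 'r')]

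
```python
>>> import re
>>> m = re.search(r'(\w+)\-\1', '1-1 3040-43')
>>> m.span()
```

(0, 3)

`\1` is not a pattern — it's the concrete string captured by group 1, re-applied verbatim.
`search` walks the string left to right and returns the first match it finds.
The match spans [0:3] → '1-1'.
Captured: group 1 = '1'.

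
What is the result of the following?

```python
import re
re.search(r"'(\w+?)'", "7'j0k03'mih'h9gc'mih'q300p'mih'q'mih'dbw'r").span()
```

The match spans [1:8] → "'j0k03'".

(1, 8)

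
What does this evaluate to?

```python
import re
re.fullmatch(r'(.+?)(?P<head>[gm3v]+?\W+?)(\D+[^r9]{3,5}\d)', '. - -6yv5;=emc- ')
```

Pattern: one or more of any character (lazy) (captured); then one or more of one of [gm3v] (lazy), then one or more of a non-word character (lazy) (captured as 'head'); then one or more of a non-digit, then 3 to 5 of any character except [r9], then a digit (captured).
`re.fullmatch` is like wrapping the pattern in `^…$` (in single-line mode).
Here the pattern can't cover the whole string, so the call returns None.

None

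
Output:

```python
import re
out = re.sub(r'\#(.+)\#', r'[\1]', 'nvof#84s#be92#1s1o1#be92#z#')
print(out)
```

nvof[84s#be92#1s1o1#be92#z]

Matches: at [4:27] → '#84s#be92#1s1o1#be92#z#'.
The replacement refers to a captured group, so each match is rewritten using its own captured text.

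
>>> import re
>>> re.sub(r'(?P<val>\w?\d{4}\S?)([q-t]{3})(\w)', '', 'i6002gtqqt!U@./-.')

This matches optionally a word character, then exactly 4 of a digit, then optionally a non-whitespace character (captured as 'val'); then exactly 3 of a character in [q-t] (captured); then a word character (captured).
`sub` substitutes '' at each match site.

'!U@./-.'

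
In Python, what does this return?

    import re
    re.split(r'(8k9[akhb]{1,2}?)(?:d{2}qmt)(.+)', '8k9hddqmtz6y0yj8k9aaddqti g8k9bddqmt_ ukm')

['', '8k9h', 'z6y0yj8k9aaddqti g8k9bddqmt_ ukm', '']

Pattern: the literal '8k9', then 1 to 2 of one of [akhb] (lazy) (captured); then exactly 2 of the literal 'd', then the literal 'qmt' (non-capturing group); then one or more of any character (captured).
Because the pattern has a capturing group, `split` also inserts each captured text between the pieces.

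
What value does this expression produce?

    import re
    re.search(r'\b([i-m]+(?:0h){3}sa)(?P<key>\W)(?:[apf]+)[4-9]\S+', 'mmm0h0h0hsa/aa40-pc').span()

Pattern: a word boundary (`\b`, zero-width); then one or more of a character in [i-m], then the literal '0h' repeated 3 times, then the literal 'sa' (captured); then a non-word character (captured as 'key'); then one or more of one of [apf] (non-capturing group); then a character in [4-9], then one or more of a non-whitespace character.
`search` walks the string left to right and returns the first match it finds.
The match spans [0:19] → 'mmm0h0h0hsa/aa40-pc'.
Captured: group 1 = 'mmm0h0h0hsa', group 2 = '/'.

(0, 19)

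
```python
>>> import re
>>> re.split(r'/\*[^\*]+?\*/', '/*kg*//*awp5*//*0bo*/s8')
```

['', '', '', 's8']

The string is cut at each match, leaving 4 pieces.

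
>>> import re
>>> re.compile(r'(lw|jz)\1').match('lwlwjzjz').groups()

('lw',)

`\1` has to match the exact text group 1 already captured.
With `match`, the pattern is implicitly anchored at the beginning.
The match spans [0:4] → 'lwlw'.
Captured: group 1 = 'lw'.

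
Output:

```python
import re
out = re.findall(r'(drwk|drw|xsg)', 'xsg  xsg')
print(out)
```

Matches: at [0:3] match 'xsg', group 1 = 'xsg'; at [5:8] match 'xsg', group 1 = 'xsg'.
`findall` collects group 1 from each match (2 total).

['xsg', 'xsg']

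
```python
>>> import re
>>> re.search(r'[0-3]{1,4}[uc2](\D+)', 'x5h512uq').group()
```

'12uq'

This matches 1 to 4 of a character in [0-3], then one of [uc2]; then one or more of a non-digit (captured).
`re.search` tries every starting position until one works.
The match spans [4:8] → '12uq'.
Captured: group 1 = 'q'.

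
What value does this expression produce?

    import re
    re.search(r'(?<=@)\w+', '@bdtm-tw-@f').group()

'bdtm'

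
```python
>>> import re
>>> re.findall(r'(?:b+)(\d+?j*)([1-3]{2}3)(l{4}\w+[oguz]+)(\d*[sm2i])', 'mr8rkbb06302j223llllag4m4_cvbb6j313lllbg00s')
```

The pattern matches one or more of a literal 'b' (non-capturing group); then one or more of a digit (lazy), then zero or more of a literal 'j' (captured); then exactly 2 of a character in [1-3], then the literal '3' (captured); then exactly 4 of the literal 'l', then one or more of a word character, then one or more of one of [oguz] (captured); then zero or more of a digit, then one of [sm2i] (captured).
Multiple groups make `findall` return tuples — one 4-tuple for the one match.

[('06302j', '223', 'llllag4m4_cvbb6j313lllbg', '00s')]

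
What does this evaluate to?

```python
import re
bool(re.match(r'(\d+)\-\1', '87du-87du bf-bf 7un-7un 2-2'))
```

False

`re.match` only tries the pattern at the start of the string.
Here position 0 doesn't satisfy it, so the call returns None, and `bool(None)` is False.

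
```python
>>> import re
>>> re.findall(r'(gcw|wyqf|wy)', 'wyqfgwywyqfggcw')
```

['wyqf', 'wy', 'wyqf', 'gcw']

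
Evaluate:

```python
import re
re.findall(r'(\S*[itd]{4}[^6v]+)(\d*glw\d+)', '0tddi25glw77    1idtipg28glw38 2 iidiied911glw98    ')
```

[('0tddi25glw77    1idtipg28glw38 2 iidiied911', 'glw98')]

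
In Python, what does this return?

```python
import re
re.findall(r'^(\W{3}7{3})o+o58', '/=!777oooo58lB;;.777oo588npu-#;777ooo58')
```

The pattern matches anchored at the start of the string; then exactly 3 of a non-word character, then exactly 3 of a literal '7' (captured); then one or more of the literal 'o', then the literal 'o58'.
Scanning left to right: at [0:12] match '/=!777oooo58', group 1 = '/=!777'.
`findall` collects group 1 from the one match (1 total).

['/=!777']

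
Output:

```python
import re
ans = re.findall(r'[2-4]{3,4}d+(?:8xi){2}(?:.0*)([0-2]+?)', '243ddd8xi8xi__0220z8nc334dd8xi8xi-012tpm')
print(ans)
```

['1']

The `?` after the quantifier makes it lazy — it takes as little as possible before letting the rest of the pattern try.
One capturing group, so `findall` returns just the captured substring from the one match — 1 in all.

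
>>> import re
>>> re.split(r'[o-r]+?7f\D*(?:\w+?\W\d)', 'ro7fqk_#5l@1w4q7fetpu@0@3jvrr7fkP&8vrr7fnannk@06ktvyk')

['', 'w4', 'jv', '6ktvyk']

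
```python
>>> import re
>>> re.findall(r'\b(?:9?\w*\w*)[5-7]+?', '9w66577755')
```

This matches a word boundary (`\b`, zero-width); then optionally the literal '9', then zero or more of a word character, then zero or more of a word character (non-capturing group); then one or more of a character in [5-7] (lazy).
Scanning left to right: at [0:10] → '9w66577755'.
Since nothing is captured, `findall` lists the 1 matched substring directly.

['9w66577755']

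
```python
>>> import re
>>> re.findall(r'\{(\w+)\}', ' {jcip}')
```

Matches: at [1:7] match '{jcip}', group 1 = 'jcip'.
`findall` collects group 1 from the one match (1 total).

['jcip']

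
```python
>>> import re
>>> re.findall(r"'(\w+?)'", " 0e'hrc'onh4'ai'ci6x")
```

['hrc', 'ai']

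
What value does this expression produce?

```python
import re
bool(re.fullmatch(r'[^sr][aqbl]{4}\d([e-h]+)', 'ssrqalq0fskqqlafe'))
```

False

`re.fullmatch` requires the pattern to consume the entire string.
Here there's no way to consume every character, so the call returns None, and `bool(None)` is False.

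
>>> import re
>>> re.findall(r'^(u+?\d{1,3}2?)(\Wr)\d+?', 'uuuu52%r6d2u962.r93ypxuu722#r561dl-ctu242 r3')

`findall` packs the 2 group values into a tuple for every match.

[('uuuu52', '%r')]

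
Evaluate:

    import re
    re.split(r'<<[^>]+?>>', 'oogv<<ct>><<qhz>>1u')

Matches to split on: at [4:10] → '<<ct>>'; at [10:17] → '<<qhz>>'.
`split` removes every match and returns the 3 fragments in between.

['oogv', '', '1u']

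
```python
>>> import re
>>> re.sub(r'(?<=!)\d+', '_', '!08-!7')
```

'!_-!_'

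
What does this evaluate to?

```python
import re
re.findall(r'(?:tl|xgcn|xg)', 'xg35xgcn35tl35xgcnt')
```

Alternation isn't longest-match — the leftmost alternative that fits at this position is chosen.
No capturing groups, so `findall` returns the 4 full match strings.

['xg', 'xgcn', 'tl', 'xgcn']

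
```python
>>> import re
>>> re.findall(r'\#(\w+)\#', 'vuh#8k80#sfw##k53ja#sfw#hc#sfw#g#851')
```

['8k80', 'k53ja', 'hc', 'g']

Because there's exactly one group, `findall` drops the full match and keeps group 1 from each hit.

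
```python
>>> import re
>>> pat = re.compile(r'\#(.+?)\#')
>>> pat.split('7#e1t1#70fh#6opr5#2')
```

['7', 'e1t1', '70fh', '6opr5', '2']

The `?` after the quantifier makes it lazy — it takes as little as possible before letting the rest of the pattern try.
Matches to split on: at [1:7] → '#e1t1#'; at [11:18] → '#6opr5#'.
The group in the pattern means `split` returns the separators' captures alongside the pieces.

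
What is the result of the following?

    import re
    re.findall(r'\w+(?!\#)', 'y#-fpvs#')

['fpv']

`(?!…)`/`(?<!…)` only lets a position through if the neighbouring text does NOT match; no characters are consumed.
Scanning left to right: at [3:6] → 'fpv'.
With no groups in the pattern, `findall` gives back each whole match — 1 here.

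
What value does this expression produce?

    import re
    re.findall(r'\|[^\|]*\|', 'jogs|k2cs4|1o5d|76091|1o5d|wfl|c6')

['|k2cs4|', '|76091|', '|wfl|']

Scanning left to right: at [4:11] → '|k2cs4|'; at [15:22] → '|76091|'; at [26:31] → '|wfl|'.
No capturing groups, so `findall` returns the 3 full match strings.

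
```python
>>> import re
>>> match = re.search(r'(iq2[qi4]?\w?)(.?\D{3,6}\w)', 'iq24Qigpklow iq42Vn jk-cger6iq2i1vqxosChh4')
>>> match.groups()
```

('iq24Q', 'igpklow')

The match spans [0:12] → 'iq24Qigpklow'.
Captured: group 1 = 'iq24Q', group 2 = 'igpklow'.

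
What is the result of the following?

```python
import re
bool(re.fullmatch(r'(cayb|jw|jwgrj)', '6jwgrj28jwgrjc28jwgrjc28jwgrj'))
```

False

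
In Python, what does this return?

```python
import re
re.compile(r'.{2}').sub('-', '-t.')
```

'-.'

The pattern matches exactly 2 of any character.
Matches: at [0:2] → '-t'.
`sub` substitutes '-' at each match site.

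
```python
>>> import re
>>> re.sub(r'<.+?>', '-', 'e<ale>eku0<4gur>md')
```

Matches: at [1:6] → '<ale>'; at [10:16] → '<4gur>'.
Each match is replaced by '-'.

'e-eku0-md'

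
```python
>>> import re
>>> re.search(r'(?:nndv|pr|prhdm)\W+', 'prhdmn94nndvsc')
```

Here nothing in the string fits, so the call returns None.

None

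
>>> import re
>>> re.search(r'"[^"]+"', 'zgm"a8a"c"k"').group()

The match spans [3:8] → '"a8a"'.

'"a8a"'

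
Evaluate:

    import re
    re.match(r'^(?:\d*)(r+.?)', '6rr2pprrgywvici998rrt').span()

With `match`, the pattern is implicitly anchored at the beginning.
The match spans [0:4] → '6rr2'.

(0, 4)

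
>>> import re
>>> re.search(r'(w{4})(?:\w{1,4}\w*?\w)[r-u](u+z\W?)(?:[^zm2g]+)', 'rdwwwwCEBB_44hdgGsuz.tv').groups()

This matches exactly 4 of a literal 'w' (captured); then 1 to 4 of a word character, then zero or more of a word character (lazy), then a word character (non-capturing group); then a character in [r-u]; then one or more of a literal 'u', then a literal 'z', then optionally a non-word character (captured); then one or more of any character except [zm2g] (non-capturing group).
`re.search` scans for the first position where the pattern succeeds.
The match spans [2:23] → 'wwwwCEBB_44hdgGsuz.tv'.
Captured: group 1 = 'wwww', group 2 = 'uz.'.

('wwww', 'uz.')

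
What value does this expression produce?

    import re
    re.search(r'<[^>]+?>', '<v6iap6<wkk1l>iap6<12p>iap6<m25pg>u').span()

(0, 14)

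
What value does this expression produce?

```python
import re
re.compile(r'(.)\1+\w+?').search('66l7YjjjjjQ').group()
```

`\1` has to match the exact text group 1 already captured.
`re.search` tries every starting position until one works.
The match spans [0:3] → '66l'.
Captured: group 1 = '6'.

'66l'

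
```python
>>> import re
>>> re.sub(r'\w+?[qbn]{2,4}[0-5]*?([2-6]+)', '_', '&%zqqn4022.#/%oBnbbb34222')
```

'&%_022.#/%_'

The pattern matches one or more of a word character (lazy); then 2 to 4 of one of [qbn], then zero or more of a character in [0-5] (lazy); then one or more of a character in [2-6] (captured).
The `?` after the quantifier makes it lazy — it takes as little as possible before letting the rest of the pattern try.
Matches: at [2:7] → 'zqqn4'; at [14:25] → 'oBnbbb34222'.
Each match is replaced by '_'.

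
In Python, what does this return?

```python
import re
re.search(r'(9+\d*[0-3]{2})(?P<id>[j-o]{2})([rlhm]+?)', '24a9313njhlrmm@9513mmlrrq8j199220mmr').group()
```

'9313njh'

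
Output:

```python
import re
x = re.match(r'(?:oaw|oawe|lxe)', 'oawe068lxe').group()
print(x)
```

Branches in `(...|...)` are attempted left-to-right; the first branch that allows the whole pattern to succeed is taken.
`re.match` only tries the pattern at the start of the string.
The match spans [0:3] → 'oaw'.

oaw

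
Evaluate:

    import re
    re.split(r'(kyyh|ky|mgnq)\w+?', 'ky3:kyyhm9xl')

`|` is ordered: at each position the engine commits to the first alternative that works.
`re.split` interleaves the captured-group text with the surrounding fragments.

['', 'ky', ':', 'kyyh', '9xl']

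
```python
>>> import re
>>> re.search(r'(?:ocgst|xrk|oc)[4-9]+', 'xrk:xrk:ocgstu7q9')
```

`search` walks the string left to right and returns the first match it finds.
Here nothing in the string fits, so the call returns None.

None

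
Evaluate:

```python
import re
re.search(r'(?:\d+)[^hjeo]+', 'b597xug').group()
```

'597xug'

Pattern: one or more of a digit (non-capturing group); then one or more of any character except [hjeo].
Unlike `match`, `search` isn't anchored — it looks for the pattern anywhere in the string.
The match spans [1:7] → '597xug'.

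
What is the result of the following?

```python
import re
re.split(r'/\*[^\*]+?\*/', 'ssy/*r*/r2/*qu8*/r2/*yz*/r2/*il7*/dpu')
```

`split` removes every match and returns the 5 fragments in between.

['ssy', 'r2', 'r2', 'r2', 'dpu']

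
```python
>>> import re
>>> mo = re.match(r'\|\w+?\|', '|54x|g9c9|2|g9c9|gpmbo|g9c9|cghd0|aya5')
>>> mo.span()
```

(0, 5)

`re.match` only tries the pattern at the start of the string.
The match spans [0:5] → '|54x|'.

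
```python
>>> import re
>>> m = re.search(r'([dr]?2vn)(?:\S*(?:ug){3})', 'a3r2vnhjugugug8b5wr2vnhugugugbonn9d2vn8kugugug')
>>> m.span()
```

This matches optionally one of [dr], then the literal '2vn' (captured); then zero or more of a non-whitespace character, then the literal 'ug' repeated 3 times (non-capturing group).
`re.search` scans for the first position where the pattern succeeds.
The match spans [2:46] → 'r2vnhjugugug8b5wr2vnhugugugbonn9d2vn8kugugug'.
Captured: group 1 = 'r2vn'.

(2, 46)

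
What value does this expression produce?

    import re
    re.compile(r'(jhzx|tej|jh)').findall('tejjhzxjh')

Alternation tries branches left to right and keeps the first one that lets the overall match succeed at that position.
With a single group, `findall` returns only what that group captured — 3 items.

['tej', 'jhzx', 'jh']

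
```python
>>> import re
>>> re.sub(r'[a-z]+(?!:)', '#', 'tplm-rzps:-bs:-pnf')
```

`(?!…)`/`(?<!…)` only lets a position through if the neighbouring text does NOT match; no characters are consumed.
Matches: at [0:4] → 'tplm'; at [5:8] → 'rzp'; at [11:12] → 'b'; at [15:18] → 'pnf'.
Every occurrence is swapped for '#'.

'#-#s:-#s:-#'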